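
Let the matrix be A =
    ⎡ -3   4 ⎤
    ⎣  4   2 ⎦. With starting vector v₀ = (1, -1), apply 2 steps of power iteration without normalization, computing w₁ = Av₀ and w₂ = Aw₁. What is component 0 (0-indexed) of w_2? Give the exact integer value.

29

w1 = Av₀ = ((-3)·1 + 4·(-1); 4·1 + 2·(-1)) = (-7, 2)
w2 = Aw1 = ((-3)·(-7) + 4·2; 4·(-7) + 2·2) = (29, -24)
The requested component of w2 is 29.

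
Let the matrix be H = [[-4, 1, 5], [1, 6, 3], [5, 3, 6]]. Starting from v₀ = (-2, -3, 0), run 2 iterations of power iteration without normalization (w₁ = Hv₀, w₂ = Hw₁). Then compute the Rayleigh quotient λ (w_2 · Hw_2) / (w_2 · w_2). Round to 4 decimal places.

λ ≈ 9.1297

w1 = Hv₀ = ((-4)·(-2) + 1·(-3) + 5·0; 1·(-2) + 6·(-3) + 3·0; 5·(-2) + 3·(-3) + 6·0) = (5, -20, -19)
w2 = Hw1 = ((-4)·5 + 1·(-20) + 5·(-19); 1·5 + 6·(-20) + 3·(-19); 5·5 + 3·(-20) + 6·(-19)) = (-135, -172, -149)
Hw2 = (-377, -1614, -2085)
w2·Hw2 = (-135)·(-377) + (-172)·(-1614) + (-149)·(-2085) = 639168; w2·w2 = (-135)·(-135) + (-172)·(-172) + (-149)·(-149) = 70010
λ ≈ 639168/70010 = 9.1297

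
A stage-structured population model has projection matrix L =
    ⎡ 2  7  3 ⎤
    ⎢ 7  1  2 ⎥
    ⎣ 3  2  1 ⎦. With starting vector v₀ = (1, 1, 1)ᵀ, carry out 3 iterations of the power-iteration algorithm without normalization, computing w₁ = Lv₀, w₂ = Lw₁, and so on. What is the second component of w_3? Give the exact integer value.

1014

w1 = Lv₀ = (2·1 + 7·1 + 3·1; 7·1 + 1·1 + 2·1; 3·1 + 2·1 + 1·1) = (12, 10, 6)
w2 = Lw1 = (2·12 + 7·10 + 3·6; 7·12 + 1·10 + 2·6; 3·12 + 2·10 + 1·6) = (112, 106, 62)
w3 = Lw2 = (1152, 1014, 610)
The requested component of w3 is 1014.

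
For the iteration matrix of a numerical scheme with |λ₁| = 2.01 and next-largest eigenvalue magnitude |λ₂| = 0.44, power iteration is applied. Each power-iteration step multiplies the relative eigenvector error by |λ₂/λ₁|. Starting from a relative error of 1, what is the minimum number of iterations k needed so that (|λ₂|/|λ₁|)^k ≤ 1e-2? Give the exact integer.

|λ₂/λ₁| = 0.44/2.01 = 0.21891
Need k ≥ ln(1e-2) / ln(0.21891) = -4.6052 / -1.5191 ≈ 3.031
Smallest integer k satisfying the bound: 4

4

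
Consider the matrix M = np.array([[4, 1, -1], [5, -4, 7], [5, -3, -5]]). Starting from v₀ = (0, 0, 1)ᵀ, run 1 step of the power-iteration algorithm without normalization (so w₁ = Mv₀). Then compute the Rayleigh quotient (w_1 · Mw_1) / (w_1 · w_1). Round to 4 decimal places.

λ ≈ -6.3867

w1 = Mv₀ = (4·0 + 1·0 + (-1)·1; 5·0 + (-4)·0 + 7·1; 5·0 + (-3)·0 + (-5)·1) = (-1, 7, -5)
Mw1 = (8, -68, -1)
w1·Mw1 = (-1)·8 + 7·(-68) + (-5)·(-1) = -479; w1·w1 = (-1)·(-1) + 7·7 + (-5)·(-5) = 75
λ ≈ -479/75 = -6.3867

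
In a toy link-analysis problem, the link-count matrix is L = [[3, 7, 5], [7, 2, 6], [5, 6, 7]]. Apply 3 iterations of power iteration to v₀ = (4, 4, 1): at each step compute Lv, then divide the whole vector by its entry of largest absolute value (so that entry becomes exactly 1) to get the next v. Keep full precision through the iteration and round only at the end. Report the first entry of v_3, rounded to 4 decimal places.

0.8272

Lv0 = (45.00000, 42.00000, 51.00000); divide by 51.00000 → v1 = (0.88235, 0.82353, 1.00000)
Lv1 = (13.41176, 13.82353, 16.35294); divide by 16.35294 → v2 = (0.82014, 0.84532, 1.00000)
Lv2 = (13.37770, 13.43165, 16.17266); divide by 16.17266 → v3 = (0.82718, 0.83052, 1.00000)
Requested entry of v3: 11157/13488 = 0.8272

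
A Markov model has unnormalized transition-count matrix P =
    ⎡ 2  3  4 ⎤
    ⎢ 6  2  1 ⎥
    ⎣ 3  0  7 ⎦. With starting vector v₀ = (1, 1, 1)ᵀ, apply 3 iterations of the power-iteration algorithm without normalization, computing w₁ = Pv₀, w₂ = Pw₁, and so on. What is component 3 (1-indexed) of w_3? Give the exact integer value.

w1 = Pv₀ = (2·1 + 3·1 + 4·1; 6·1 + 2·1 + 1·1; 3·1 + 0·1 + 7·1) = (9, 9, 10)
w2 = Pw1 = (2·9 + 3·9 + 4·10; 6·9 + 2·9 + 1·10; 3·9 + 0·9 + 7·10) = (85, 82, 97)
w3 = Pw2 = (804, 771, 934)
The requested component of w3 is 934.

934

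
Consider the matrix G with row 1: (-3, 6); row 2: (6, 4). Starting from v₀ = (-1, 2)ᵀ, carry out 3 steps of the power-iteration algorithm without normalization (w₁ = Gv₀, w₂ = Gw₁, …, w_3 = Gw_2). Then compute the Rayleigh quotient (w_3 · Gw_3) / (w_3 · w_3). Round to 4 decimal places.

w1 = Gv₀ = ((-3)·(-1) + 6·2; 6·(-1) + 4·2) = (15, 2)
w2 = Gw1 = ((-3)·15 + 6·2; 6·15 + 4·2) = (-33, 98)
w3 = Gw2 = (687, 194)
Gw3 = (-897, 4898)
w3·Gw3 = 687·(-897) + 194·4898 = 333973; w3·w3 = 687·687 + 194·194 = 509605
λ ≈ 333973/509605 = 0.6554

0.6554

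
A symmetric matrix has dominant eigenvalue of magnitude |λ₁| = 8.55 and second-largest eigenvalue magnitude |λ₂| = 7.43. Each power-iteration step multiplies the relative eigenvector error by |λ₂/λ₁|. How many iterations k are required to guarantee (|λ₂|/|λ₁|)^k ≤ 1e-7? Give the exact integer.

|λ₂/λ₁| = 7.43/8.55 = 0.86901
Need k ≥ ln(1e-7) / ln(0.86901) = -16.1181 / -0.1404 ≈ 114.797
Smallest integer k satisfying the bound: 115

115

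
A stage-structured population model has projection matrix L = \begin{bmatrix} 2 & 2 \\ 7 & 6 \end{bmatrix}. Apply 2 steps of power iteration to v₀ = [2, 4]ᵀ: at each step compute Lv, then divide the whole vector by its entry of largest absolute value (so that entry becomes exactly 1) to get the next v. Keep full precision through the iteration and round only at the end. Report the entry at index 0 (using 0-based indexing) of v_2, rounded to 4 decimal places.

0.3205

Lv0 = (12.00000, 38.00000); divide by 38.00000 → v1 = (0.31579, 1.00000)
Lv1 = (2.63158, 8.21053); divide by 8.21053 → v2 = (0.32051, 1.00000)
Requested entry of v2: 100/312 = 0.3205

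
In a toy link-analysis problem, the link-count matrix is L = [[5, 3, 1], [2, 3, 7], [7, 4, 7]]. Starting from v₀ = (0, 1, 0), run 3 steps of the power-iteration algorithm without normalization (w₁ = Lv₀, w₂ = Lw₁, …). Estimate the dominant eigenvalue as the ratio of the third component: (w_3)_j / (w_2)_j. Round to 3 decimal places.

w1 = Lv₀ = (3, 3, 4)
w2 = Lw1 = (28, 43, 61)
w3 = Lw2 = (330, 612, 795)
Ratio at component: 795 / 61 = 13.033

λ ≈ 13.033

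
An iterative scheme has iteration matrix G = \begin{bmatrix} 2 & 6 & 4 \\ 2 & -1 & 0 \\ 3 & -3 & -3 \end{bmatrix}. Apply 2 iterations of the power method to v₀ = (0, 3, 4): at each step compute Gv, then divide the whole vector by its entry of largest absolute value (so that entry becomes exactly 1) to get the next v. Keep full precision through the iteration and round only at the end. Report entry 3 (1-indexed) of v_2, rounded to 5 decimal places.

1.00000

Gv0 = (34.000000, -3.000000, -21.000000); divide by 34.000000 → v1 = (1.000000, -0.088235, -0.617647)
Gv1 = (-1.000000, 2.088235, 5.117647); divide by 5.117647 → v2 = (-0.195402, 0.408046, 1.000000)
Requested entry of v2: 174/174 = 1.00000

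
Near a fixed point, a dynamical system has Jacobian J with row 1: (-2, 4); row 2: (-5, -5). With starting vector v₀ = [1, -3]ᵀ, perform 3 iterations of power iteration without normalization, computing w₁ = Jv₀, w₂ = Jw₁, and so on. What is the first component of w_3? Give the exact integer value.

-56

w1 = Jv₀ = (-14, 10)
w2 = Jw1 = (68, 20)
w3 = Jw2 = (-56, -440)
The requested component of w3 is -56.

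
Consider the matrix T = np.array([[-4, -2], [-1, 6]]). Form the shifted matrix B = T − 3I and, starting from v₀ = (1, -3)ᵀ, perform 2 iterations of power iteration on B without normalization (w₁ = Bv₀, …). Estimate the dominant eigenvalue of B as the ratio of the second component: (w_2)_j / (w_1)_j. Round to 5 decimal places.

B = T − 3I has rows (-7, -2); (-1, 3)
w1 = Bv₀ = (-1, -10)
w2 = Bw1 = (27, -29)
Ratio: -29/-10 = 2.90000

μ ≈ 2.90000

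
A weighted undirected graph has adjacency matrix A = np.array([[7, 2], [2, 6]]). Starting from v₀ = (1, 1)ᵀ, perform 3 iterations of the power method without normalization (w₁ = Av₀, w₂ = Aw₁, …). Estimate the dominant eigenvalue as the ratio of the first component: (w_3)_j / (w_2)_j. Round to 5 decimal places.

8.67089

w1 = Av₀ = (7·1 + 2·1; 2·1 + 6·1) = (9, 8)
w2 = Aw1 = (7·9 + 2·8; 2·9 + 6·8) = (79, 66)
w3 = Aw2 = (685, 554)
Ratio at component: 685 / 79 = 8.67089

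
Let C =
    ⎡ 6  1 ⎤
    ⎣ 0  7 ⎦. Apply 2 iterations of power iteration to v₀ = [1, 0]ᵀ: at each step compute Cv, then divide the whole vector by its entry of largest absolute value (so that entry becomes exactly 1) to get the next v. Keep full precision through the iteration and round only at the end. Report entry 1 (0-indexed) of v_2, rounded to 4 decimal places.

Cv0 = (6.00000, 0.00000); divide by 6.00000 → v1 = (1.00000, 0.00000)
Cv1 = (6.00000, 0.00000); divide by 6.00000 → v2 = (1.00000, 0.00000)
Requested entry of v2: 0/36 = 0.0000

0.0000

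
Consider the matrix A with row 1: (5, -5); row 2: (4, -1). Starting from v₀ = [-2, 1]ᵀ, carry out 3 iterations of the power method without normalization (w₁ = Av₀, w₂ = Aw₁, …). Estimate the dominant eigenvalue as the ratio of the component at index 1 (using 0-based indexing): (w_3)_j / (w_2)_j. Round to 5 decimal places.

w1 = Av₀ = (5·(-2) + (-5)·1; 4·(-2) + (-1)·1) = (-15, -9)
w2 = Aw1 = (5·(-15) + (-5)·(-9); 4·(-15) + (-1)·(-9)) = (-30, -51)
w3 = Aw2 = (105, -69)
Ratio at component: -69 / -51 = 1.35294

1.35294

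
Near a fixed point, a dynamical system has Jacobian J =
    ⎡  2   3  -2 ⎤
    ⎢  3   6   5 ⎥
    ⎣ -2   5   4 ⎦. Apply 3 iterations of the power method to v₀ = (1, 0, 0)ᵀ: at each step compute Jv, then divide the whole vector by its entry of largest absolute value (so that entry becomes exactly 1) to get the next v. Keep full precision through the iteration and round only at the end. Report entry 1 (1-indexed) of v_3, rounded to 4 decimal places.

0.4667

Jv0 = (2.00000, 3.00000, -2.00000); divide by 3.00000 → v1 = (0.66667, 1.00000, -0.66667)
Jv1 = (5.66667, 4.66667, 1.00000); divide by 5.66667 → v2 = (1.00000, 0.82353, 0.17647)
Jv2 = (4.11765, 8.82353, 2.82353); divide by 8.82353 → v3 = (0.46667, 1.00000, 0.32000)
Requested entry of v3: 70/150 = 0.4667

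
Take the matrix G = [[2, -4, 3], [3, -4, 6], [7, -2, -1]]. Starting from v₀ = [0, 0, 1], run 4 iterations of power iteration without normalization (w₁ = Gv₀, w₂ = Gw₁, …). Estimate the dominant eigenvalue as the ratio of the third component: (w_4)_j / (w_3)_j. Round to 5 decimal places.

-3.97391

w1 = Gv₀ = (3, 6, -1)
w2 = Gw1 = (-21, -21, 10)
w3 = Gw2 = (72, 81, -115)
w4 = Gw3 = (-525, -798, 457)
Ratio at component: 457 / -115 = -3.97391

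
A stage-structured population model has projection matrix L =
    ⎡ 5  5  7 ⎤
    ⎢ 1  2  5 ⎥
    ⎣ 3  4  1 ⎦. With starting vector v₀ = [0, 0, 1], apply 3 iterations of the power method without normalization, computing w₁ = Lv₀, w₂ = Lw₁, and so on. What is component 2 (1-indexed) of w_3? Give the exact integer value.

321

w1 = Lv₀ = (5·0 + 5·0 + 7·1; 1·0 + 2·0 + 5·1; 3·0 + 4·0 + 1·1) = (7, 5, 1)
w2 = Lw1 = (5·7 + 5·5 + 7·1; 1·7 + 2·5 + 5·1; 3·7 + 4·5 + 1·1) = (67, 22, 42)
w3 = Lw2 = (739, 321, 331)
The requested component of w3 is 321.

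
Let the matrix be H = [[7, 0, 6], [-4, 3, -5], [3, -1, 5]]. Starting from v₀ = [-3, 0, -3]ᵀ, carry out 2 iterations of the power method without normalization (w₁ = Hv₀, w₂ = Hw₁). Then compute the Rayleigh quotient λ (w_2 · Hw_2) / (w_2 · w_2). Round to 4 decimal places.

w1 = Hv₀ = (7·(-3) + 0·0 + 6·(-3); (-4)·(-3) + 3·0 + (-5)·(-3); 3·(-3) + (-1)·0 + 5·(-3)) = (-39, 27, -24)
w2 = Hw1 = (7·(-39) + 0·27 + 6·(-24); (-4)·(-39) + 3·27 + (-5)·(-24); 3·(-39) + (-1)·27 + 5·(-24)) = (-417, 357, -264)
Hw2 = (-4503, 4059, -2928)
w2·Hw2 = (-417)·(-4503) + 357·4059 + (-264)·(-2928) = 4099806; w2·w2 = (-417)·(-417) + 357·357 + (-264)·(-264) = 371034
λ ≈ 4099806/371034 = 11.0497

11.0497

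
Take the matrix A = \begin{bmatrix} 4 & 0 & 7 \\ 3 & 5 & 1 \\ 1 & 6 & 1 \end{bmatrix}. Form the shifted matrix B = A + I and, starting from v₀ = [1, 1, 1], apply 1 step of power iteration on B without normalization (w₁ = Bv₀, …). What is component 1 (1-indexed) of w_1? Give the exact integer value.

12

B = A + I has rows (5, 0, 7); (3, 6, 1); (1, 6, 2)
w1 = Bv₀ = (5·1 + 0·1 + 7·1; 3·1 + 6·1 + 1·1; 1·1 + 6·1 + 2·1) = (12, 10, 9)
Requested component of w1: 12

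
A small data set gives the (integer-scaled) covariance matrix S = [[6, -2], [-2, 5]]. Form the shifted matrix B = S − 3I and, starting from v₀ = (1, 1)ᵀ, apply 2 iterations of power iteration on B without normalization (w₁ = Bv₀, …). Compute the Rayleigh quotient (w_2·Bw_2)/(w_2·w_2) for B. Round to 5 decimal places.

B = S − 3I has rows (3, -2); (-2, 2)
w1 = Bv₀ = (1, 0)
w2 = Bw1 = (3, -2)
Bw2 = (13, -10)
w2·Bw2 = 59; w2·w2 = 13; μ ≈ 59/13 = 4.53846

μ ≈ 4.53846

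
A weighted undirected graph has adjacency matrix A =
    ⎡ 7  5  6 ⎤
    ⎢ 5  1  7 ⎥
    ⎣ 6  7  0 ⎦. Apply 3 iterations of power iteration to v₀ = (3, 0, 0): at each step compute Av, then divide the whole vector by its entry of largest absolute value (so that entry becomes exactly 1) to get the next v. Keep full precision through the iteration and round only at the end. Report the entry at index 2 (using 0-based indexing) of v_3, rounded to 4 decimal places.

0.7515

Av0 = (21.00000, 15.00000, 18.00000); divide by 21.00000 → v1 = (1.00000, 0.71429, 0.85714)
Av1 = (15.71429, 11.71429, 11.00000); divide by 15.71429 → v2 = (1.00000, 0.74545, 0.70000)
Av2 = (14.92727, 10.64545, 11.21818); divide by 14.92727 → v3 = (1.00000, 0.71315, 0.75152)
Requested entry of v3: 3702/4926 = 0.7515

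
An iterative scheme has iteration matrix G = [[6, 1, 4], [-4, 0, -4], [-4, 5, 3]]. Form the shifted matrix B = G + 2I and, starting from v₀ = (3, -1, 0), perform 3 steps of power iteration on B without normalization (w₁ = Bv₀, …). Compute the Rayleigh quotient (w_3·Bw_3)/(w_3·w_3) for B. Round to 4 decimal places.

4.7139

B = G + 2I has rows (8, 1, 4); (-4, 2, -4); (-4, 5, 5)
w1 = Bv₀ = (8·3 + 1·(-1) + 4·0; (-4)·3 + 2·(-1) + (-4)·0; (-4)·3 + 5·(-1) + 5·0) = (23, -14, -17)
w2 = Bw1 = (8·23 + 1·(-14) + 4·(-17); (-4)·23 + 2·(-14) + (-4)·(-17); (-4)·23 + 5·(-14) + 5·(-17)) = (102, -52, -247)
w3 = Bw2 = (-224, 476, -1903)
Bw3 = (-8928, 9460, -6239)
w3·Bw3 = 18375649; w3·w3 = 3898161; μ ≈ 18375649/3898161 = 4.7139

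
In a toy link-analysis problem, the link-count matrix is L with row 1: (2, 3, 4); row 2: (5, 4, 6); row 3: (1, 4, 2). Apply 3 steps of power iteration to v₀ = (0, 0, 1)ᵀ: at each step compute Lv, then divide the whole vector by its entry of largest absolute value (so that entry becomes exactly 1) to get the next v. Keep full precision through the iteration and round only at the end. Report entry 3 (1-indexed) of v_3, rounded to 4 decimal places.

0.5495

Lv0 = (4.00000, 6.00000, 2.00000); divide by 6.00000 → v1 = (0.66667, 1.00000, 0.33333)
Lv1 = (5.66667, 9.33333, 5.33333); divide by 9.33333 → v2 = (0.60714, 1.00000, 0.57143)
Lv2 = (6.50000, 10.46429, 5.75000); divide by 10.46429 → v3 = (0.62116, 1.00000, 0.54949)
Requested entry of v3: 322/586 = 0.5495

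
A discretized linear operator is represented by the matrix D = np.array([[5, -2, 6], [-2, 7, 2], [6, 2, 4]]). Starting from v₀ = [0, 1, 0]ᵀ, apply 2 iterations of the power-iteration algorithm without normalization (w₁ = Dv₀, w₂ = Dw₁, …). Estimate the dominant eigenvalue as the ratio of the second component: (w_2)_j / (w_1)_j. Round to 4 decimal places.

w1 = Dv₀ = (5·0 + (-2)·1 + 6·0; (-2)·0 + 7·1 + 2·0; 6·0 + 2·1 + 4·0) = (-2, 7, 2)
w2 = Dw1 = (5·(-2) + (-2)·7 + 6·2; (-2)·(-2) + 7·7 + 2·2; 6·(-2) + 2·7 + 4·2) = (-12, 57, 10)
Ratio at component: 57 / 7 = 8.1429

8.1429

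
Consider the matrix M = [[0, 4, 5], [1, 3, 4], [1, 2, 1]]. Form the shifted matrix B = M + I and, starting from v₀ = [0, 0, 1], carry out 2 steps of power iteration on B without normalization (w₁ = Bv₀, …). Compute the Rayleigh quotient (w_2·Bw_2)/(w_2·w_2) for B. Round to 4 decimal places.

B = M + I has rows (1, 4, 5); (1, 4, 4); (1, 2, 2)
w1 = Bv₀ = (1·0 + 4·0 + 5·1; 1·0 + 4·0 + 4·1; 1·0 + 2·0 + 2·1) = (5, 4, 2)
w2 = Bw1 = (1·5 + 4·4 + 5·2; 1·5 + 4·4 + 4·2; 1·5 + 2·4 + 2·2) = (31, 29, 17)
Bw2 = (232, 215, 123)
w2·Bw2 = 15518; w2·w2 = 2091; μ ≈ 15518/2091 = 7.4213

7.4213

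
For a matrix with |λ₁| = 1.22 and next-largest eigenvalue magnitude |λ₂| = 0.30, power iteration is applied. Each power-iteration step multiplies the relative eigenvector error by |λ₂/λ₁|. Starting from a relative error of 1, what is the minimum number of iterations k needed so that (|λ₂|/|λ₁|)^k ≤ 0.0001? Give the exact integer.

|λ₂/λ₁| = 0.30/1.22 = 0.24590
Need k ≥ ln(0.0001) / ln(0.24590) = -9.2103 / -1.4028 ≈ 6.566
Smallest integer k satisfying the bound: 7

7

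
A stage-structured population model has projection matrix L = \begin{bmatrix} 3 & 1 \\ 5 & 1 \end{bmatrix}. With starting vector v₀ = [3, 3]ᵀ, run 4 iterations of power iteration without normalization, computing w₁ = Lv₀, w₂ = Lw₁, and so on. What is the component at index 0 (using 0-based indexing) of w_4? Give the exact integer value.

w1 = Lv₀ = (12, 18)
w2 = Lw1 = (54, 78)
w3 = Lw2 = (240, 348)
w4 = Lw3 = (1068, 1548)
The requested component of w4 is 1068.

1068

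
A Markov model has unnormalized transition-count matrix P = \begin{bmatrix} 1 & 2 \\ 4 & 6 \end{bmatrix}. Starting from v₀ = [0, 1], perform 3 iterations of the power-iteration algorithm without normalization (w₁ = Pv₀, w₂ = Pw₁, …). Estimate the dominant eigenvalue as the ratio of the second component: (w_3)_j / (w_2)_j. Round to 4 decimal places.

λ ≈ 7.2727

w1 = Pv₀ = (1·0 + 2·1; 4·0 + 6·1) = (2, 6)
w2 = Pw1 = (1·2 + 2·6; 4·2 + 6·6) = (14, 44)
w3 = Pw2 = (102, 320)
Ratio at component: 320 / 44 = 7.2727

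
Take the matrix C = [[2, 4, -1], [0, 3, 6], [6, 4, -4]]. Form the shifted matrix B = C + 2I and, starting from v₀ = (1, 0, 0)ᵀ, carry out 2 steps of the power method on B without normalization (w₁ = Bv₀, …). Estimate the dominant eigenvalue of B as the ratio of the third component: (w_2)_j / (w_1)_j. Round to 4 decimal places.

B = C + 2I has rows (4, 4, -1); (0, 5, 6); (6, 4, -2)
w1 = Bv₀ = (4·1 + 4·0 + (-1)·0; 0·1 + 5·0 + 6·0; 6·1 + 4·0 + (-2)·0) = (4, 0, 6)
w2 = Bw1 = (4·4 + 4·0 + (-1)·6; 0·4 + 5·0 + 6·6; 6·4 + 4·0 + (-2)·6) = (10, 36, 12)
Ratio: 12/6 = 2.0000

μ ≈ 2.0000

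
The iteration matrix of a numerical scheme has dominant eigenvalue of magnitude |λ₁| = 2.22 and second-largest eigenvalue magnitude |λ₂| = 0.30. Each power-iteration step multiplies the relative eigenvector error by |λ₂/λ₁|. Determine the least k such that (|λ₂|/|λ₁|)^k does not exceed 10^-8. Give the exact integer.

10

|λ₂/λ₁| = 0.30/2.22 = 0.13514
Need k ≥ ln(10^-8) / ln(0.13514) = -18.4207 / -2.0015 ≈ 9.204
Smallest integer k satisfying the bound: 10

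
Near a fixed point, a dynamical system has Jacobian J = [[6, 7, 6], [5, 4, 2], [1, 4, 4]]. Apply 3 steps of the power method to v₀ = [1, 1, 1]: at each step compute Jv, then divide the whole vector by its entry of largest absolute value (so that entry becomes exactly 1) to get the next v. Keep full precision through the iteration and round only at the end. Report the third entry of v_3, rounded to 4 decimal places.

0.4012

Jv0 = (19.00000, 11.00000, 9.00000); divide by 19.00000 → v1 = (1.00000, 0.57895, 0.47368)
Jv1 = (12.89474, 8.26316, 5.21053); divide by 12.89474 → v2 = (1.00000, 0.64082, 0.40408)
Jv2 = (12.91020, 8.37143, 5.17959); divide by 12.91020 → v3 = (1.00000, 0.64844, 0.40120)
Requested entry of v3: 1269/3163 = 0.4012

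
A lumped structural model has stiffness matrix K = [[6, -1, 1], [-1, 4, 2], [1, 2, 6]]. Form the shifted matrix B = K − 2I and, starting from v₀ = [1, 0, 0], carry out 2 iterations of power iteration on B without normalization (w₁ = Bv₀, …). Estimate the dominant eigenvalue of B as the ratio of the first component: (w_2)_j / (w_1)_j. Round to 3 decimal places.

B = K − 2I has rows (4, -1, 1); (-1, 2, 2); (1, 2, 4)
w1 = Bv₀ = (4, -1, 1)
w2 = Bw1 = (18, -4, 6)
Ratio: 18/4 = 4.500

μ ≈ 4.500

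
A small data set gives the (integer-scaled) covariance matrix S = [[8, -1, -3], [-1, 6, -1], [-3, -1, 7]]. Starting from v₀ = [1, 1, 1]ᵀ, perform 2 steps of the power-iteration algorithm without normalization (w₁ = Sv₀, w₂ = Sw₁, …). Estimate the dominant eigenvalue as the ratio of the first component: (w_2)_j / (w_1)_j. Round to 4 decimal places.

w1 = Sv₀ = (4, 4, 3)
w2 = Sw1 = (19, 17, 5)
Ratio at component: 19 / 4 = 4.7500

λ ≈ 4.7500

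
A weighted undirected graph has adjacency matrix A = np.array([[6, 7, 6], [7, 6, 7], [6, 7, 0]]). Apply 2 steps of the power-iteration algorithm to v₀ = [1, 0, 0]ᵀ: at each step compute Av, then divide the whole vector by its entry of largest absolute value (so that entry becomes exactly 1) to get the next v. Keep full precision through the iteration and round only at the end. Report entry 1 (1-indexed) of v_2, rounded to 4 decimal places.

0.9603

Av0 = (6.00000, 7.00000, 6.00000); divide by 7.00000 → v1 = (0.85714, 1.00000, 0.85714)
Av1 = (17.28571, 18.00000, 12.14286); divide by 18.00000 → v2 = (0.96032, 1.00000, 0.67460)
Requested entry of v2: 121/126 = 0.9603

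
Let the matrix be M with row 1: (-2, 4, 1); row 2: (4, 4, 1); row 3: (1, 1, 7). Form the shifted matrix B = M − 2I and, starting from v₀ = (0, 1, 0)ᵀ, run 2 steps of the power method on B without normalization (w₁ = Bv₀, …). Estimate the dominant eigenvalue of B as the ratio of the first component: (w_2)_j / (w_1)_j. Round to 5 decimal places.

B = M − 2I has rows (-4, 4, 1); (4, 2, 1); (1, 1, 5)
w1 = Bv₀ = ((-4)·0 + 4·1 + 1·0; 4·0 + 2·1 + 1·0; 1·0 + 1·1 + 5·0) = (4, 2, 1)
w2 = Bw1 = ((-4)·4 + 4·2 + 1·1; 4·4 + 2·2 + 1·1; 1·4 + 1·2 + 5·1) = (-7, 21, 11)
Ratio: -7/4 = -1.75000

-1.75000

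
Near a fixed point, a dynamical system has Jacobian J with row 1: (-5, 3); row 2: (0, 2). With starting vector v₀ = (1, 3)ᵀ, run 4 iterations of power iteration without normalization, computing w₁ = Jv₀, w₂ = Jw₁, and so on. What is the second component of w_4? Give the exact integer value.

48

w1 = Jv₀ = (4, 6)
w2 = Jw1 = (-2, 12)
w3 = Jw2 = (46, 24)
w4 = Jw3 = (-158, 48)
The requested component of w4 is 48.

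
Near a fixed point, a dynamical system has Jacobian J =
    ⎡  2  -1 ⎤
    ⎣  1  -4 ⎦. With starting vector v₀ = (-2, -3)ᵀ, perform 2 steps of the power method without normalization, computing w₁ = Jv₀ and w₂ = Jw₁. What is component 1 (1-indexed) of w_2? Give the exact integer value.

-12

w1 = Jv₀ = (2·(-2) + (-1)·(-3); 1·(-2) + (-4)·(-3)) = (-1, 10)
w2 = Jw1 = (2·(-1) + (-1)·10; 1·(-1) + (-4)·10) = (-12, -41)
The requested component of w2 is -12.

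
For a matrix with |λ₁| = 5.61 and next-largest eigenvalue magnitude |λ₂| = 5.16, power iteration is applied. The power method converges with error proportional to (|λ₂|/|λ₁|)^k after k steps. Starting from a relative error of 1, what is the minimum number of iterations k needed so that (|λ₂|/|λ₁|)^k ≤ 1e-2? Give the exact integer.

56

|λ₂/λ₁| = 5.16/5.61 = 0.91979
Need k ≥ ln(1e-2) / ln(0.91979) = -4.6052 / -0.0836 ≈ 55.076
Smallest integer k satisfying the bound: 56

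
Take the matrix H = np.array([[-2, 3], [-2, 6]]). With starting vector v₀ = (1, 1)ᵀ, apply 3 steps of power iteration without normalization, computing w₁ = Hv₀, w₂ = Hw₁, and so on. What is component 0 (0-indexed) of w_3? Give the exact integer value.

46

w1 = Hv₀ = (1, 4)
w2 = Hw1 = (10, 22)
w3 = Hw2 = (46, 112)
The requested component of w3 is 46.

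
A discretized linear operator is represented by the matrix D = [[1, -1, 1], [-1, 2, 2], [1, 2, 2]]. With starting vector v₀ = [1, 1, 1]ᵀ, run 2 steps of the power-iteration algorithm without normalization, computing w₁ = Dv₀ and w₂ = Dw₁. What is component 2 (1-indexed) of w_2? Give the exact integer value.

15

w1 = Dv₀ = (1·1 + (-1)·1 + 1·1; (-1)·1 + 2·1 + 2·1; 1·1 + 2·1 + 2·1) = (1, 3, 5)
w2 = Dw1 = (1·1 + (-1)·3 + 1·5; (-1)·1 + 2·3 + 2·5; 1·1 + 2·3 + 2·5) = (3, 15, 17)
The requested component of w2 is 15.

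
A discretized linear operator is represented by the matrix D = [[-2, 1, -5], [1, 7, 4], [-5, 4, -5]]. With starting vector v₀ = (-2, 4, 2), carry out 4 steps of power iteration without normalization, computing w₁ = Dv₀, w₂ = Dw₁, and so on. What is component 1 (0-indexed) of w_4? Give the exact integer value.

20628

w1 = Dv₀ = (-2, 34, 16)
w2 = Dw1 = (-42, 300, 66)
w3 = Dw2 = (54, 2322, 1080)
w4 = Dw3 = (-3186, 20628, 3618)
The requested component of w4 is 20628.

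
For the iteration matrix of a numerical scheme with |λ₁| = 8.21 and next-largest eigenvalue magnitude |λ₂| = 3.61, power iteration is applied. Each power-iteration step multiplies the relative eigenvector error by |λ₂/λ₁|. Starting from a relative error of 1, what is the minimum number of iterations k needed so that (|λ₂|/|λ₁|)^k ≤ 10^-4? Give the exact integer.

|λ₂/λ₁| = 3.61/8.21 = 0.43971
Need k ≥ ln(10^-4) / ln(0.43971) = -9.2103 / -0.8216 ≈ 11.210
Smallest integer k satisfying the bound: 12

12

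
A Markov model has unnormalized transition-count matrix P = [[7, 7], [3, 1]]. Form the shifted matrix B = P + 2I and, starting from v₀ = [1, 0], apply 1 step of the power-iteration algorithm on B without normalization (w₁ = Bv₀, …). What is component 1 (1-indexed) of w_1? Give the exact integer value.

B = P + 2I has rows (9, 7); (3, 3)
w1 = Bv₀ = (9·1 + 7·0; 3·1 + 3·0) = (9, 3)
Requested component of w1: 9

9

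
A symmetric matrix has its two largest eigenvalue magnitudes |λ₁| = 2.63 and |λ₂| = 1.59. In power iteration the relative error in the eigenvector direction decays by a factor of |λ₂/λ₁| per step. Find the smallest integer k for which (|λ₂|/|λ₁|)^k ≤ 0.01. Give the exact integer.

10

|λ₂/λ₁| = 1.59/2.63 = 0.60456
Need k ≥ ln(0.01) / ln(0.60456) = -4.6052 / -0.5032 ≈ 9.151
Smallest integer k satisfying the bound: 10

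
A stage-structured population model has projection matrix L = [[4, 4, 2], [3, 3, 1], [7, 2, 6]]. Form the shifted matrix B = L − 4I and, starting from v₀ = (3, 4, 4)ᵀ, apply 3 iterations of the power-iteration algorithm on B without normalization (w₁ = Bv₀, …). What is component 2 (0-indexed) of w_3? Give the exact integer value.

B = L − 4I has rows (0, 4, 2); (3, -1, 1); (7, 2, 2)
w1 = Bv₀ = (0·3 + 4·4 + 2·4; 3·3 + (-1)·4 + 1·4; 7·3 + 2·4 + 2·4) = (24, 9, 37)
w2 = Bw1 = (0·24 + 4·9 + 2·37; 3·24 + (-1)·9 + 1·37; 7·24 + 2·9 + 2·37) = (110, 100, 260)
w3 = Bw2 = (920, 490, 1490)
Requested component of w3: 1490

1490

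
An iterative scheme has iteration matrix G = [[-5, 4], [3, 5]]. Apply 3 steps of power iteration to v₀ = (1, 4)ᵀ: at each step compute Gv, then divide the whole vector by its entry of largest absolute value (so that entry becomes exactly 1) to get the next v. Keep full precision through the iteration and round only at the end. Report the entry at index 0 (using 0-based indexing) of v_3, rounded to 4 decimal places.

Gv0 = (11.00000, 23.00000); divide by 23.00000 → v1 = (0.47826, 1.00000)
Gv1 = (1.60870, 6.43478); divide by 6.43478 → v2 = (0.25000, 1.00000)
Gv2 = (2.75000, 5.75000); divide by 5.75000 → v3 = (0.47826, 1.00000)
Requested entry of v3: 407/851 = 0.4783

0.4783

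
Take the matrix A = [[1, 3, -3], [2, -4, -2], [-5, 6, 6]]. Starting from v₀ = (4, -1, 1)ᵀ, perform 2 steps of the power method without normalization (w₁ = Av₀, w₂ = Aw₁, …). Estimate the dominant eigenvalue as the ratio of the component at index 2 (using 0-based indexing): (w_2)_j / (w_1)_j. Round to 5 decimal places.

w1 = Av₀ = (-2, 10, -20)
w2 = Aw1 = (88, -4, -50)
Ratio at component: -50 / -20 = 2.50000

2.50000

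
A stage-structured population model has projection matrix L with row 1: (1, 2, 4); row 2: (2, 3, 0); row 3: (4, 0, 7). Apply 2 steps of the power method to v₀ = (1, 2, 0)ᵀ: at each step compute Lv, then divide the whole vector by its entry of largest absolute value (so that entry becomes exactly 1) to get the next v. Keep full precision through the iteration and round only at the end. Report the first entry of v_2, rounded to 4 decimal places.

0.7708

Lv0 = (5.00000, 8.00000, 4.00000); divide by 8.00000 → v1 = (0.62500, 1.00000, 0.50000)
Lv1 = (4.62500, 4.25000, 6.00000); divide by 6.00000 → v2 = (0.77083, 0.70833, 1.00000)
Requested entry of v2: 37/48 = 0.7708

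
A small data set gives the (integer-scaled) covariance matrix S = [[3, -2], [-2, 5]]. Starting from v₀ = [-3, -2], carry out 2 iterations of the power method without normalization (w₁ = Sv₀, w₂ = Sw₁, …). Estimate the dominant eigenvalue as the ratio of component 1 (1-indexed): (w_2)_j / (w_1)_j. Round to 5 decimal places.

λ ≈ 1.40000

w1 = Sv₀ = (-5, -4)
w2 = Sw1 = (-7, -10)
Ratio at component: -7 / -5 = 1.40000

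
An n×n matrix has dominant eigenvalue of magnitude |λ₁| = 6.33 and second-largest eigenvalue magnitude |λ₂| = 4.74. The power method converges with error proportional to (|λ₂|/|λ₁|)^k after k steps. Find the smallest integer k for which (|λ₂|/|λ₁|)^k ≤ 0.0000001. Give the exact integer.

56

|λ₂/λ₁| = 4.74/6.33 = 0.74882
Need k ≥ ln(0.0000001) / ln(0.74882) = -16.1181 / -0.2893 ≈ 55.721
Smallest integer k satisfying the bound: 56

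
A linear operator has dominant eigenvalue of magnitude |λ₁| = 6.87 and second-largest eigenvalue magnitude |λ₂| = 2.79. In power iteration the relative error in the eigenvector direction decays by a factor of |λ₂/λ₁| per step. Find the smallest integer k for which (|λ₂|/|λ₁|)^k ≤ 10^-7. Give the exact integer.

18

|λ₂/λ₁| = 2.79/6.87 = 0.40611
Need k ≥ ln(10^-7) / ln(0.40611) = -16.1181 / -0.9011 ≈ 17.887
Smallest integer k satisfying the bound: 18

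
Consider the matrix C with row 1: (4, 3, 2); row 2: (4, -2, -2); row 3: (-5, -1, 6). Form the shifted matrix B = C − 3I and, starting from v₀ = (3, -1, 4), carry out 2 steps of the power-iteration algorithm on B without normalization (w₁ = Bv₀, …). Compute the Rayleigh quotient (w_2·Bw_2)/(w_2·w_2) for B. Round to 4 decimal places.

μ ≈ 2.7804

B = C − 3I has rows (1, 3, 2); (4, -5, -2); (-5, -1, 3)
w1 = Bv₀ = (8, 9, -2)
w2 = Bw1 = (31, -9, -55)
Bw2 = (-106, 279, -311)
w2·Bw2 = 11308; w2·w2 = 4067; μ ≈ 11308/4067 = 2.7804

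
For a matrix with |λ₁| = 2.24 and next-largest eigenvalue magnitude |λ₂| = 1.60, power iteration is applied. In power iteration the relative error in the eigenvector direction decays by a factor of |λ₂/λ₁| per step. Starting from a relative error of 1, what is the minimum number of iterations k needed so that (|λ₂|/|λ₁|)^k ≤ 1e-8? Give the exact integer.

|λ₂/λ₁| = 1.60/2.24 = 0.71429
Need k ≥ ln(1e-8) / ln(0.71429) = -18.4207 / -0.3365 ≈ 54.747
Smallest integer k satisfying the bound: 55

55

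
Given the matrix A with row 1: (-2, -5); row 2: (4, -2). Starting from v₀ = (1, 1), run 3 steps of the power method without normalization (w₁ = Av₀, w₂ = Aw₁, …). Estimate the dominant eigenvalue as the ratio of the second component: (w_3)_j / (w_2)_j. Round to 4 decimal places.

w1 = Av₀ = ((-2)·1 + (-5)·1; 4·1 + (-2)·1) = (-7, 2)
w2 = Aw1 = ((-2)·(-7) + (-5)·2; 4·(-7) + (-2)·2) = (4, -32)
w3 = Aw2 = (152, 80)
Ratio at component: 80 / -32 = -2.5000

λ ≈ -2.5000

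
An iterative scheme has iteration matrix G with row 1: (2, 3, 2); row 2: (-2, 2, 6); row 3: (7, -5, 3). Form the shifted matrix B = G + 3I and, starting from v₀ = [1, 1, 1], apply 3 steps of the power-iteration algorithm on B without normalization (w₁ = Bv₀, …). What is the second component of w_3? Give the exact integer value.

B = G + 3I has rows (5, 3, 2); (-2, 5, 6); (7, -5, 6)
w1 = Bv₀ = (5·1 + 3·1 + 2·1; (-2)·1 + 5·1 + 6·1; 7·1 + (-5)·1 + 6·1) = (10, 9, 8)
w2 = Bw1 = (5·10 + 3·9 + 2·8; (-2)·10 + 5·9 + 6·8; 7·10 + (-5)·9 + 6·8) = (93, 73, 73)
w3 = Bw2 = (830, 617, 724)
Requested component of w3: 617

617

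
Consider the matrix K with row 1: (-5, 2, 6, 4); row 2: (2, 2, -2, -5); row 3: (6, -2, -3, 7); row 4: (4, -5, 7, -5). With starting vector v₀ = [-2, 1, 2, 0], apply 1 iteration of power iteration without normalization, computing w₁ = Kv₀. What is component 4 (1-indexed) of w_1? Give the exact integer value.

1

w1 = Kv₀ = (24, -6, -20, 1)
The requested component of w1 is 1.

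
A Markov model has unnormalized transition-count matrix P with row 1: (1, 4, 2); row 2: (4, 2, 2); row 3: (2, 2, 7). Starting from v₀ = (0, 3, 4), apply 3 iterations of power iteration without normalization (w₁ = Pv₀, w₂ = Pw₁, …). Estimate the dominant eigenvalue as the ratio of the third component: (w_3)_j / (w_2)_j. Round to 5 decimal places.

w1 = Pv₀ = (20, 14, 34)
w2 = Pw1 = (144, 176, 306)
w3 = Pw2 = (1460, 1540, 2782)
Ratio at component: 2782 / 306 = 9.09150

9.09150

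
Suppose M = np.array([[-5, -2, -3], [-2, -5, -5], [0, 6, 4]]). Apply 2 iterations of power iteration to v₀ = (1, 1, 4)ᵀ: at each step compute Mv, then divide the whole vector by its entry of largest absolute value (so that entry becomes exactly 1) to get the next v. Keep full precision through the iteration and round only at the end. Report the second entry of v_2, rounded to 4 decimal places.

Mv0 = (-19.00000, -27.00000, 22.00000); divide by -27.00000 → v1 = (0.70370, 1.00000, -0.81481)
Mv1 = (-3.07407, -2.33333, 2.74074); divide by -3.07407 → v2 = (1.00000, 0.75904, -0.89157)
Requested entry of v2: 63/83 = 0.7590

0.7590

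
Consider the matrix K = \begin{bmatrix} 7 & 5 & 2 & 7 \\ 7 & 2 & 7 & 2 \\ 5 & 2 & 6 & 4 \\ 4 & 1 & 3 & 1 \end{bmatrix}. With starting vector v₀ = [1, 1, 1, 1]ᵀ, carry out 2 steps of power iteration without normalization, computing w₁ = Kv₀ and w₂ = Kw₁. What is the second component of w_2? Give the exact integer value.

w1 = Kv₀ = (21, 18, 17, 9)
w2 = Kw1 = (334, 320, 279, 162)
The requested component of w2 is 320.

320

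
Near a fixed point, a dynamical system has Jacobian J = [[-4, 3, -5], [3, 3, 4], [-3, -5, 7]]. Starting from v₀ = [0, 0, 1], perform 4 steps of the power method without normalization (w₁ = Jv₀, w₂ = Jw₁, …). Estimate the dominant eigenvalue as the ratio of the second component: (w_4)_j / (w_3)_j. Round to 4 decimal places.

w1 = Jv₀ = ((-4)·0 + 3·0 + (-5)·1; 3·0 + 3·0 + 4·1; (-3)·0 + (-5)·0 + 7·1) = (-5, 4, 7)
w2 = Jw1 = ((-4)·(-5) + 3·4 + (-5)·7; 3·(-5) + 3·4 + 4·7; (-3)·(-5) + (-5)·4 + 7·7) = (-3, 25, 44)
w3 = Jw2 = (-133, 242, 192)
w4 = Jw3 = (298, 1095, 533)
Ratio at component: 1095 / 242 = 4.5248

λ ≈ 4.5248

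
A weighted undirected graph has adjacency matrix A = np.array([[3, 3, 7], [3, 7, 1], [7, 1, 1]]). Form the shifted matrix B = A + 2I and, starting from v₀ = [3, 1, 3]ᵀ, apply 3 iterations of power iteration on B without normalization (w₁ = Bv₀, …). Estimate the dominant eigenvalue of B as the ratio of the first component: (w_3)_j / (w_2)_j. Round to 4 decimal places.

μ ≈ 12.8316

B = A + 2I has rows (5, 3, 7); (3, 9, 1); (7, 1, 3)
w1 = Bv₀ = (39, 21, 31)
w2 = Bw1 = (475, 337, 387)
w3 = Bw2 = (6095, 4845, 4823)
Ratio: 6095/475 = 12.8316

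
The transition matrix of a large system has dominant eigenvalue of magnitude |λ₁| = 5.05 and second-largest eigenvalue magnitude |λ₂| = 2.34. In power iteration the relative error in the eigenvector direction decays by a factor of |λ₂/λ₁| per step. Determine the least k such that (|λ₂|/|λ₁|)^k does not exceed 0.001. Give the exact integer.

9

|λ₂/λ₁| = 2.34/5.05 = 0.46337
Need k ≥ ln(0.001) / ln(0.46337) = -6.9078 / -0.7692 ≈ 8.980
Smallest integer k satisfying the bound: 9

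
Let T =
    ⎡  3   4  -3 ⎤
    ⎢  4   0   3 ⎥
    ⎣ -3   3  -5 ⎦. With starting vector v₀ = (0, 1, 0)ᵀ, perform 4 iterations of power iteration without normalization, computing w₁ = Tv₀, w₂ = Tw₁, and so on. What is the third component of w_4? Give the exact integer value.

-1782

w1 = Tv₀ = (3·0 + 4·1 + (-3)·0; 4·0 + 0·1 + 3·0; (-3)·0 + 3·1 + (-5)·0) = (4, 0, 3)
w2 = Tw1 = (3·4 + 4·0 + (-3)·3; 4·4 + 0·0 + 3·3; (-3)·4 + 3·0 + (-5)·3) = (3, 25, -27)
w3 = Tw2 = (190, -69, 201)
w4 = Tw3 = (-309, 1363, -1782)
The requested component of w4 is -1782.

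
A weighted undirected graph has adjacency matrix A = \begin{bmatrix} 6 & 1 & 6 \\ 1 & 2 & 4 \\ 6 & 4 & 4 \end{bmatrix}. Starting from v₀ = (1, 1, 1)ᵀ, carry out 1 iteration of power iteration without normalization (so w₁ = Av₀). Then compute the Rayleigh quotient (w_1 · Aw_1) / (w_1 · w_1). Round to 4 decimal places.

12.1884

w1 = Av₀ = (6·1 + 1·1 + 6·1; 1·1 + 2·1 + 4·1; 6·1 + 4·1 + 4·1) = (13, 7, 14)
Aw1 = (169, 83, 162)
w1·Aw1 = 13·169 + 7·83 + 14·162 = 5046; w1·w1 = 13·13 + 7·7 + 14·14 = 414
λ ≈ 5046/414 = 12.1884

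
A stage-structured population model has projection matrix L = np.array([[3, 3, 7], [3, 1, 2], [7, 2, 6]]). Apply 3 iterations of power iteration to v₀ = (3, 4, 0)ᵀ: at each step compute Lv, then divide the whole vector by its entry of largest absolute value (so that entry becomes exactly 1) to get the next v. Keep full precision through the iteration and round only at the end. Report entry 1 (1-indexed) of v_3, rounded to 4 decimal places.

Lv0 = (21.00000, 13.00000, 29.00000); divide by 29.00000 → v1 = (0.72414, 0.44828, 1.00000)
Lv1 = (10.51724, 4.62069, 11.96552); divide by 11.96552 → v2 = (0.87896, 0.38617, 1.00000)
Lv2 = (10.79539, 5.02305, 12.92507); divide by 12.92507 → v3 = (0.83523, 0.38863, 1.00000)
Requested entry of v3: 3746/4485 = 0.8352

0.8352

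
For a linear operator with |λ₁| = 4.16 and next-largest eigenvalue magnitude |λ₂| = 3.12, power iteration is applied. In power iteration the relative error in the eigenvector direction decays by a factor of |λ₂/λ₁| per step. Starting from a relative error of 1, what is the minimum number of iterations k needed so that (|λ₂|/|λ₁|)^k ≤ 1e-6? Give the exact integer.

49

|λ₂/λ₁| = 3.12/4.16 = 0.75000
Need k ≥ ln(1e-6) / ln(0.75000) = -13.8155 / -0.2877 ≈ 48.024
Smallest integer k satisfying the bound: 49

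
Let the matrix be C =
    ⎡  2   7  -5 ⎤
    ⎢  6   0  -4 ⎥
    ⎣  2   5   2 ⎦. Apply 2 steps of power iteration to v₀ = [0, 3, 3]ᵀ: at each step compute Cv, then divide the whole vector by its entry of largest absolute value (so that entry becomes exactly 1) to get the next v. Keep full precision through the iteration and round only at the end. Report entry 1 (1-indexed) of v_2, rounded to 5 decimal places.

1.00000

Cv0 = (6.000000, -12.000000, 21.000000); divide by 21.000000 → v1 = (0.285714, -0.571429, 1.000000)
Cv1 = (-8.428571, -2.285714, -0.285714); divide by -8.428571 → v2 = (1.000000, 0.271186, 0.033898)
Requested entry of v2: -177/-177 = 1.00000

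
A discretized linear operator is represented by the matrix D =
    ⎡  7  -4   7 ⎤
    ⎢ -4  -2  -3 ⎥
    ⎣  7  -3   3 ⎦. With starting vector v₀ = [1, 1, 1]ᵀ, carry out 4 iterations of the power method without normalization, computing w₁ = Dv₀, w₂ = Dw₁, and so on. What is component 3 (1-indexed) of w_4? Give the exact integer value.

w1 = Dv₀ = (10, -9, 7)
w2 = Dw1 = (155, -43, 118)
w3 = Dw2 = (2083, -888, 1568)
w4 = Dw3 = (29109, -11260, 21949)
The requested component of w4 is 21949.

21949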